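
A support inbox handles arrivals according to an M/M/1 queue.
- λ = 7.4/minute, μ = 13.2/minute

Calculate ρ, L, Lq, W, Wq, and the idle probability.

Step 1: ρ = λ/μ = 7.4/13.2 = 0.5606
Step 2: L = λ/(μ-λ) = 7.4/5.80 = 1.2759
Step 3: Lq = λ²/(μ(μ-λ)) = 54.76/(13.2×5.80) = 0.7153
Step 4: W = 1/(μ-λ) = 1/5.80 = 0.172414
Step 5: Wq = λ/(μ(μ-λ)) = 7.4/(13.2×5.80) = 0.09666
Step 6: P(0) = 1-ρ = 0.4394
Verify: L = λW = 7.4×0.172414 = 1.2759 ✔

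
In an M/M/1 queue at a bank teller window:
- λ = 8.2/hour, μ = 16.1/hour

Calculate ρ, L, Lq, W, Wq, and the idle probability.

Step 1: ρ = λ/μ = 8.2/16.1 = 0.5093
Step 2: L = λ/(μ-λ) = 8.2/7.90 = 1.0380
Step 3: Lq = λ²/(μ(μ-λ)) = 67.24/(16.1×7.90) = 0.5287
Step 4: W = 1/(μ-λ) = 1/7.90 = 0.12658
Step 5: Wq = λ/(μ(μ-λ)) = 8.2/(16.1×7.90) = 0.06447
Step 6: P(0) = 1-ρ = 0.4907
Verify: L = λW = 8.2×0.12658 = 1.0380 ✔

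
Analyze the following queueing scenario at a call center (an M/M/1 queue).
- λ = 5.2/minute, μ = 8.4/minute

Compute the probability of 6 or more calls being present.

ρ = λ/μ = 5.2/8.4 = 0.61905
P(N ≥ n) = ρⁿ
P(N ≥ 6) = 0.61905^6
P(N ≥ 6) = 0.05628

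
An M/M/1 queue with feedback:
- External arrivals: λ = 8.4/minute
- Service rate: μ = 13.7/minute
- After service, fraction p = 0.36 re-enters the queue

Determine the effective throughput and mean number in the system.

Effective arrival rate: λ_eff = λ/(1-p) = 8.4/(1-0.36) = 8.4/0.64 = 13.1250
ρ = λ_eff/μ = 13.1250/13.7 = 0.9580292
L = ρ/(1-ρ) = 0.9580292/(1-0.9580292) = 22.8261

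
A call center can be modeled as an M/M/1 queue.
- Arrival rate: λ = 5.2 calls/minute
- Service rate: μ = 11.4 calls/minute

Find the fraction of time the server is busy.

Server utilization: ρ = λ/μ
ρ = 5.2/11.4 = 0.4561
The server is busy 45.61% of the time.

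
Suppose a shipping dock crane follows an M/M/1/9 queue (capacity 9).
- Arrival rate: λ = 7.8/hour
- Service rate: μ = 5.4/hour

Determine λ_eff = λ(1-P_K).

ρ = λ/μ = 7.8/5.4 = 1.44444
P₀ = (1-ρ)/(1-ρ^(K+1)) = (1-1.44444)/(1-1.44444^10) = -0.4444/-38.5362 = 0.01153
P_K = P₀×ρ^K = 0.011533 × 1.44444^9 = 0.011533 × 27.3713 = 0.3157
λ_eff = λ(1-P_K) = 7.8 × (1 - 0.31568) = 7.8 × 0.68432 = 5.3377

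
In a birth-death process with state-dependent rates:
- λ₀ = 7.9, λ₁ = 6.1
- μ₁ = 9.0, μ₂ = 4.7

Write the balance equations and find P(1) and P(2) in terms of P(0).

Balance equations:
State 0: λ₀P₀ = μ₁P₁ → P₁ = (λ₀/μ₁)P₀ = (7.9/9.0)P₀ = 0.8778P₀
State 1: P₂ = (λ₀λ₁)/(μ₁μ₂)P₀ = (7.9×6.1)/(9.0×4.7)P₀ = 1.1392P₀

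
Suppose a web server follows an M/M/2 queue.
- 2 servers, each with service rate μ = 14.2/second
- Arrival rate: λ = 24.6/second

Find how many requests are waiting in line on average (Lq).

Traffic intensity: ρ = λ/(cμ) = 24.6/(2×14.2) = 0.8662
Since ρ = 0.8662 < 1, system is stable.
Offered load a = λ/μ = cρ = 24.6/14.2 = 1.7324
P₀ = [ Σₙ₌₀^1 aⁿ/n! + a^2/(2!(1-ρ)) ]⁻¹
Σ = a^0/0! + a^1/1! = 1.0000 + 1.7324 = 2.7324
a^2/(2!(1-ρ)) = 3.00119/(2 × 0.133803) = 11.2150
P₀ = 1/(2.7324 + 11.2150) = 0.07170
Lq = P₀·a^2·ρ / (2!(1-ρ)²) = 0.0716981 × 3.00119 × 0.866197 / (2 × 0.0179032) = 5.2054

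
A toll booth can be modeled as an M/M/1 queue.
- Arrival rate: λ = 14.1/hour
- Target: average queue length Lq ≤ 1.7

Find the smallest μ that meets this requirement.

For M/M/1: Lq = λ²/(μ(μ-λ))
Need Lq ≤ 1.7, i.e. μ(μ-λ) ≥ λ²/1.7
μ² - 14.1μ - 198.81/1.7 ≥ 0  →  μ² - 14.1μ - 116.94706 ≥ 0
Quadratic formula (positive root): μ = [λ + √(λ² + 4×116.94706)]/2
Discriminant: 198.81 + 4×116.94706 = 666.5982, √666.5982 = 25.8186
μ ≥ (14.1 + 25.8186)/2 = 19.9593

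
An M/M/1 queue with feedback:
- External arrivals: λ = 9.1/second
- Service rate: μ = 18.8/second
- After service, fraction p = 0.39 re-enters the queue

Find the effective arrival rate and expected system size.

Effective arrival rate: λ_eff = λ/(1-p) = 9.1/(1-0.39) = 9.1/0.61 = 14.91803
ρ = λ_eff/μ = 14.91803/18.8 = 0.793512
L = ρ/(1-ρ) = 0.793512/(1-0.793512) = 3.8429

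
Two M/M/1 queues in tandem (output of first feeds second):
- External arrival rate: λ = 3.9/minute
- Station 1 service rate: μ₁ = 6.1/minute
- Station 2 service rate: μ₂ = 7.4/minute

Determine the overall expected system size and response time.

By Jackson's theorem, each station behaves as independent M/M/1.
Station 1: ρ₁ = 3.9/6.1 = 0.6393, L₁ = ρ₁/(1-ρ₁) = λ/(μ₁-λ) = 3.9/2.20 = 1.7727
Station 2: ρ₂ = 3.9/7.4 = 0.5270, L₂ = ρ₂/(1-ρ₂) = λ/(μ₂-λ) = 3.9/3.50 = 1.1143
Total: L = L₁ + L₂ = 1.7727 + 1.1143 = 2.8870
W = L/λ = 2.8870/3.9 = 0.7403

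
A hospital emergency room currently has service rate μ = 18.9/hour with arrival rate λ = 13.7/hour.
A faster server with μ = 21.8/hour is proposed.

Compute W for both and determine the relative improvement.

System 1: ρ₁ = 13.7/18.9 = 0.7249, W₁ = 1/(18.9-13.7) = 0.19231
System 2: ρ₂ = 13.7/21.8 = 0.6284, W₂ = 1/(21.8-13.7) = 0.12346
Improvement: (W₁-W₂)/W₁ = (0.19231-0.12346)/0.19231 = 35.80%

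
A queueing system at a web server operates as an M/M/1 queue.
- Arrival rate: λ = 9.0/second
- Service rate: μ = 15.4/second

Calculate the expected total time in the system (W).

First, compute utilization: ρ = λ/μ = 9.0/15.4 = 0.5844
For M/M/1: W = 1/(μ-λ)
W = 1/(15.4-9.0) = 1/6.40
W = 0.1562 seconds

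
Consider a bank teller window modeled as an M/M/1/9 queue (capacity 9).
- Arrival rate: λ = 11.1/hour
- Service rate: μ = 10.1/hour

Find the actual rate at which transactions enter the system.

ρ = λ/μ = 11.1/10.1 = 1.09901
P₀ = (1-ρ)/(1-ρ^(K+1)) = (1-1.09901)/(1-1.09901^10) = -0.09901/-1.5705 = 0.06304
P_K = P₀×ρ^K = 0.063044 × 1.09901^9 = 0.063044 × 2.3389 = 0.1475
λ_eff = λ(1-P_K) = 11.1 × (1 - 0.14745) = 11.1 × 0.85255 = 9.4633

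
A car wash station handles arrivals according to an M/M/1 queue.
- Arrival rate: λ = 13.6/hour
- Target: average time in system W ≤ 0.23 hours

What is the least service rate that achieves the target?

For M/M/1: W = 1/(μ-λ)
Need W ≤ 0.23, so 1/(μ-λ) ≤ 0.23
μ - λ ≥ 1/0.23 = 4.3478
μ ≥ 13.6 + 4.3478 = 17.9478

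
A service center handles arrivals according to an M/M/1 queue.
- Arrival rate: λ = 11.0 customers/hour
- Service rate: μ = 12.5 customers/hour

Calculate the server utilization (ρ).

Server utilization: ρ = λ/μ
ρ = 11.0/12.5 = 0.8800
The server is busy 88.00% of the time.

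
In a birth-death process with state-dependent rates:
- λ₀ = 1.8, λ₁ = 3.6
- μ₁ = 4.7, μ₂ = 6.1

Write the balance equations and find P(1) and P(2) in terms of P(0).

Balance equations:
State 0: λ₀P₀ = μ₁P₁ → P₁ = (λ₀/μ₁)P₀ = (1.8/4.7)P₀ = 0.3830P₀
State 1: P₂ = (λ₀λ₁)/(μ₁μ₂)P₀ = (1.8×3.6)/(4.7×6.1)P₀ = 0.2260P₀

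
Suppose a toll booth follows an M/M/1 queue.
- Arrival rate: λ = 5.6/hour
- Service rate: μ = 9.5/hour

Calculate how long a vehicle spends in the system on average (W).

First, compute utilization: ρ = λ/μ = 5.6/9.5 = 0.5895
For M/M/1: W = 1/(μ-λ)
W = 1/(9.5-5.6) = 1/3.90
W = 0.2564 hours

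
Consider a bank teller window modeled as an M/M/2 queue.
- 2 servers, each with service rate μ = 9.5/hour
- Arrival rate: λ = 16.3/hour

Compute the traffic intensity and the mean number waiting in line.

Traffic intensity: ρ = λ/(cμ) = 16.3/(2×9.5) = 0.8579
Since ρ = 0.8579 < 1, system is stable.
Offered load a = λ/μ = cρ = 16.3/9.5 = 1.7158
P₀ = [ Σₙ₌₀^1 aⁿ/n! + a^2/(2!(1-ρ)) ]⁻¹
Σ = a^0/0! + a^1/1! = 1.0000 + 1.7158 = 2.7158
a^2/(2!(1-ρ)) = 2.94393/(2 × 0.142105) = 10.3583
P₀ = 1/(2.7158 + 10.3583) = 0.07649
Lq = P₀·a^2·ρ / (2!(1-ρ)²) = 0.0764873 × 2.94393 × 0.857895 / (2 × 0.0201939) = 4.7830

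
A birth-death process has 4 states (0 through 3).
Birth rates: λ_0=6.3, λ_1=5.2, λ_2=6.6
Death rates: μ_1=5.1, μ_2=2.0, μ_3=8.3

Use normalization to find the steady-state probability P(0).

Ratios P(n)/P(0) = (λ₀···λₙ₋₁)/(μ₁···μₙ):
P(1)/P(0) = (6.3)/(5.1) = 1.2353
P(2)/P(0) = (6.3×5.2)/(5.1×2.0) = 3.2118
P(3)/P(0) = (6.3×5.2×6.6)/(5.1×2.0×8.3) = 2.5539

Normalization: ∑ P(n) = 1
P(0) × (1.0000 + 1.2353 + 3.2118 + 2.5539) = 1
P(0) × 8.0010 = 1
P(0) = 1/8.0010 = 0.1250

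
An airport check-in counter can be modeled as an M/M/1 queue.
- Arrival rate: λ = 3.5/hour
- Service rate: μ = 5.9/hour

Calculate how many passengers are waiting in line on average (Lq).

ρ = λ/μ = 3.5/5.9 = 0.5932
For M/M/1: Lq = λ²/(μ(μ-λ))
Lq = 12.25/(5.9 × 2.40)
Lq = 0.8651 passengers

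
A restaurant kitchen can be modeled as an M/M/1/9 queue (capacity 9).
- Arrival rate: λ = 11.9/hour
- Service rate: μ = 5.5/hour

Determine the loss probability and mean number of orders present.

ρ = λ/μ = 11.9/5.5 = 2.16364
P₀ = (1-ρ)/(1-ρ^(K+1)) = (1-2.16364)/(1-2.16364^10) = -1.1636/-2247.2780 = 0.0005178
P_K = P₀×ρ^K = 0.0005178 × 2.16364^9 = 0.0005178 × 1039.1184 = 0.5381
Blocking probability P_9 = 0.5381 (53.81%)
L = ρ[1 - (K+1)ρ^K + Kρ^(K+1)] / [(1-ρ)(1-ρ^(K+1))]
L = 2.16364 × (1 - 10×1039.1184 + 9×2248.2780) / ((1 - 2.16364) × (1 - 2248.2780)) = 8.1451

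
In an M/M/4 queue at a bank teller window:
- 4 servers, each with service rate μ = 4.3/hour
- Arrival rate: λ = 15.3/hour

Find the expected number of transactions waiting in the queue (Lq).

Traffic intensity: ρ = λ/(cμ) = 15.3/(4×4.3) = 0.8895
Since ρ = 0.8895 < 1, system is stable.
Offered load a = λ/μ = cρ = 15.3/4.3 = 3.5581
P₀ = [ Σₙ₌₀^3 aⁿ/n! + a^4/(4!(1-ρ)) ]⁻¹
Σ = a^0/0! + a^1/1! + a^2/2! + a^3/3! = 1.0000 + 3.5581 + 6.3302 + 7.5079 = 18.3962
a^4/(4!(1-ρ)) = 160.2846/(24 × 0.1104651) = 60.4582
P₀ = 1/(18.3962 + 60.4582) = 0.01268
Lq = P₀·a^4·ρ / (4!(1-ρ)²) = 0.0126816 × 160.2846 × 0.889535 / (24 × 0.0122025) = 6.1740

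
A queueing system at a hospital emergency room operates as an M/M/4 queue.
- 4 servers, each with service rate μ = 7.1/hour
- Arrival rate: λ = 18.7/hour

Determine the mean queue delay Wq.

Traffic intensity: ρ = λ/(cμ) = 18.7/(4×7.1) = 0.6585
Since ρ = 0.6585 < 1, system is stable.
Offered load a = λ/μ = cρ = 18.7/7.1 = 2.6338
P₀ = [ Σₙ₌₀^3 aⁿ/n! + a^4/(4!(1-ρ)) ]⁻¹
Σ = a^0/0! + a^1/1! + a^2/2! + a^3/3! = 1.00000 + 2.63380 + 3.46846 + 3.04508 = 10.1473
a^4/(4!(1-ρ)) = 48.1208/(24 × 0.34155) = 5.8704
P₀ = 1/(10.1473 + 5.8704) = 0.06243
Lq = P₀·a^4·ρ / (4!(1-ρ)²) = 0.062431 × 48.1208 × 0.65845 / (24 × 0.11666) = 0.7065
Wq = Lq/λ = 0.7065/18.7 = 0.03778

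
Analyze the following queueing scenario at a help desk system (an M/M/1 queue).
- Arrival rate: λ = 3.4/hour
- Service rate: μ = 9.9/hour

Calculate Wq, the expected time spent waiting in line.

First, compute utilization: ρ = λ/μ = 3.4/9.9 = 0.3434
For M/M/1: Wq = λ/(μ(μ-λ))
Wq = 3.4/(9.9 × (9.9-3.4))
Wq = 3.4/(9.9 × 6.50)
Wq = 0.05284 hours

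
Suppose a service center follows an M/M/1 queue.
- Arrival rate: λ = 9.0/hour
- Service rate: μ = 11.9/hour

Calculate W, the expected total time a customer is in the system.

First, compute utilization: ρ = λ/μ = 9.0/11.9 = 0.7563
For M/M/1: W = 1/(μ-λ)
W = 1/(11.9-9.0) = 1/2.90
W = 0.3448 hours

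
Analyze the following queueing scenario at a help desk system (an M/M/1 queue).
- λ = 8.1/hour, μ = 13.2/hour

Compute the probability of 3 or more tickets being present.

ρ = λ/μ = 8.1/13.2 = 0.61364
P(N ≥ n) = ρⁿ
P(N ≥ 3) = 0.61364^3
P(N ≥ 3) = 0.2311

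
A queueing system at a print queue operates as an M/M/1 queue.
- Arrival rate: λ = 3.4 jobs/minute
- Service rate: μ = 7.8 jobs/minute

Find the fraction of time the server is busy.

Server utilization: ρ = λ/μ
ρ = 3.4/7.8 = 0.4359
The server is busy 43.59% of the time.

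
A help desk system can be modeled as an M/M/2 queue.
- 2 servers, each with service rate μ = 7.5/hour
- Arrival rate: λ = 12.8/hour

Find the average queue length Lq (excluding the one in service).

Traffic intensity: ρ = λ/(cμ) = 12.8/(2×7.5) = 0.8533
Since ρ = 0.8533 < 1, system is stable.
Offered load a = λ/μ = cρ = 12.8/7.5 = 1.7067
P₀ = [ Σₙ₌₀^1 aⁿ/n! + a^2/(2!(1-ρ)) ]⁻¹
Σ = a^0/0! + a^1/1! = 1.0000 + 1.7067 = 2.7067
a^2/(2!(1-ρ)) = 2.91271/(2 × 0.146667) = 9.9297
P₀ = 1/(2.7067 + 9.9297) = 0.07914
Lq = P₀·a^2·ρ / (2!(1-ρ)²) = 0.0791367 × 2.91271 × 0.853333 / (2 × 0.0215111) = 4.5719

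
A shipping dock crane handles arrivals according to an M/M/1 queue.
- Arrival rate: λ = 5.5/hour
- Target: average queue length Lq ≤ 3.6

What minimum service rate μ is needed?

For M/M/1: Lq = λ²/(μ(μ-λ))
Need Lq ≤ 3.6, i.e. μ(μ-λ) ≥ λ²/3.6
μ² - 5.5μ - 30.25/3.6 ≥ 0  →  μ² - 5.5μ - 8.40278 ≥ 0
Quadratic formula (positive root): μ = [λ + √(λ² + 4×8.40278)]/2
Discriminant: 30.25 + 4×8.40278 = 63.8611, √63.8611 = 7.99131
μ ≥ (5.5 + 7.99131)/2 = 6.7457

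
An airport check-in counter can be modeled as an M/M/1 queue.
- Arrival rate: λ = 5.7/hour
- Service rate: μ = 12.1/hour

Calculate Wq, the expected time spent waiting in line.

First, compute utilization: ρ = λ/μ = 5.7/12.1 = 0.4711
For M/M/1: Wq = λ/(μ(μ-λ))
Wq = 5.7/(12.1 × (12.1-5.7))
Wq = 5.7/(12.1 × 6.40)
Wq = 0.07361 hours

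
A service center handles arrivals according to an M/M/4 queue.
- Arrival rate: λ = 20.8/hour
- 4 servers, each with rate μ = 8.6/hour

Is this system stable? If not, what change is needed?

Stability requires ρ = λ/(cμ) < 1
ρ = 20.8/(4 × 8.6) = 20.8/34.40 = 0.6047
Since 0.6047 < 1, the system is STABLE.
The servers are busy 60.47% of the time.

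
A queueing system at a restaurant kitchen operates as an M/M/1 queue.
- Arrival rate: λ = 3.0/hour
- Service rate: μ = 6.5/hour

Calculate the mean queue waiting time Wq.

First, compute utilization: ρ = λ/μ = 3.0/6.5 = 0.4615
For M/M/1: Wq = λ/(μ(μ-λ))
Wq = 3.0/(6.5 × (6.5-3.0))
Wq = 3.0/(6.5 × 3.50)
Wq = 0.1319 hours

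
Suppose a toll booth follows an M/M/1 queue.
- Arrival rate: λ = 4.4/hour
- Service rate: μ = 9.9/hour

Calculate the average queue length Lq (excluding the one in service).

ρ = λ/μ = 4.4/9.9 = 0.4444
For M/M/1: Lq = λ²/(μ(μ-λ))
Lq = 19.36/(9.9 × 5.50)
Lq = 0.3556 vehicles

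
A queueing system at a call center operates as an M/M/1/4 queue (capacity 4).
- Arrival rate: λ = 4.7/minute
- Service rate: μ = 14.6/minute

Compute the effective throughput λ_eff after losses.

ρ = λ/μ = 4.7/14.6 = 0.321918
P₀ = (1-ρ)/(1-ρ^(K+1)) = (1-0.321918)/(1-0.321918^5) = 0.67808/0.99654 = 0.6804
P_K = P₀×ρ^K = 0.6804 × 0.321918^4 = 0.6804 × 0.01074 = 0.007307
λ_eff = λ(1-P_K) = 4.7 × (1 - 0.007307) = 4.7 × 0.9927 = 4.6657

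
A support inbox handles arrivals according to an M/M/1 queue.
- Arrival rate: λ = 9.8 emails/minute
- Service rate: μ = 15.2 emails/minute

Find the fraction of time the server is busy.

Server utilization: ρ = λ/μ
ρ = 9.8/15.2 = 0.6447
The server is busy 64.47% of the time.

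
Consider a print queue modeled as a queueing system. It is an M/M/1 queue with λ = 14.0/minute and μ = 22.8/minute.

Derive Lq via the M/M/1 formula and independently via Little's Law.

Method 1 (direct): Lq = λ²/(μ(μ-λ)) = 196.00/(22.8 × 8.80) = 0.9769

Method 2 (Little's Law):
W = 1/(μ-λ) = 1/8.80 = 0.11364
Wq = W - 1/μ = 0.11364 - 0.043860 = 0.06978
Lq = λWq = 14.0 × 0.06978 = 0.9769 ✔ (matches Method 1)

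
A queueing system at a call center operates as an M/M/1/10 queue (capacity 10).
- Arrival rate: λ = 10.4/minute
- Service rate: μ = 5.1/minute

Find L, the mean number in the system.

ρ = λ/μ = 10.4/5.1 = 2.0392
P₀ = (1-ρ)/(1-ρ^(K+1)) = (1-2.0392)/(1-2.0392^11) = -1.0392/-2534.4675 = 0.0004100
P_K = P₀×ρ^K = 0.0004100 × 2.0392^10 = 0.0004100 × 1243.3638 = 0.5098
L = ρ[1 - (K+1)ρ^K + Kρ^(K+1)] / [(1-ρ)(1-ρ^(K+1))]
L = 2.0392 × (1 - 11×1243.3638 + 10×2535.4675) / ((1 - 2.0392) × (1 - 2535.4675)) = 9.0421 calls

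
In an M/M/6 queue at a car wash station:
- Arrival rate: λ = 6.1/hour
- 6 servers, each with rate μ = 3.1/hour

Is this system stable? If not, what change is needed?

Stability requires ρ = λ/(cμ) < 1
ρ = 6.1/(6 × 3.1) = 6.1/18.60 = 0.3280
Since 0.3280 < 1, the system is STABLE.
The servers are busy 32.80% of the time.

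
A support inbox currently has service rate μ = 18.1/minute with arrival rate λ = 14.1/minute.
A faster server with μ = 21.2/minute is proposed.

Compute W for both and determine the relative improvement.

System 1: ρ₁ = 14.1/18.1 = 0.7790, W₁ = 1/(18.1-14.1) = 0.25000
System 2: ρ₂ = 14.1/21.2 = 0.6651, W₂ = 1/(21.2-14.1) = 0.14085
Improvement: (W₁-W₂)/W₁ = (0.25000-0.14085)/0.25000 = 43.66%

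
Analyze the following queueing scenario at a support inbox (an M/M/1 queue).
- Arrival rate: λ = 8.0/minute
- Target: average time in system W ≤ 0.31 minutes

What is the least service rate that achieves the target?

For M/M/1: W = 1/(μ-λ)
Need W ≤ 0.31, so 1/(μ-λ) ≤ 0.31
μ - λ ≥ 1/0.31 = 3.2258
μ ≥ 8.0 + 3.2258 = 11.2258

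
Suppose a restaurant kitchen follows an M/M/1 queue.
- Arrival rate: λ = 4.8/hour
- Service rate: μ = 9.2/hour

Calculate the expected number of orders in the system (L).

ρ = λ/μ = 4.8/9.2 = 0.5217
For M/M/1: L = λ/(μ-λ)
L = 4.8/(9.2-4.8) = 4.8/4.40
L = 1.0909 orders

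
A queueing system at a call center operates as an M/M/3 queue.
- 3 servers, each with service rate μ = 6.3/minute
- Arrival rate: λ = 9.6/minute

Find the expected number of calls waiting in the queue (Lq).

Traffic intensity: ρ = λ/(cμ) = 9.6/(3×6.3) = 0.5079
Since ρ = 0.5079 < 1, system is stable.
Offered load a = λ/μ = cρ = 9.6/6.3 = 1.5238
P₀ = [ Σₙ₌₀^2 aⁿ/n! + a^3/(3!(1-ρ)) ]⁻¹
Σ = a^0/0! + a^1/1! + a^2/2! = 1.0000 + 1.5238 + 1.1610 = 3.6848
a^3/(3!(1-ρ)) = 3.5383/(6 × 0.4921) = 1.1984
P₀ = 1/(3.6848 + 1.1984) = 0.2048
Lq = P₀·a^3·ρ / (3!(1-ρ)²) = 0.20478 × 3.5383 × 0.50794 / (6 × 0.24213) = 0.2533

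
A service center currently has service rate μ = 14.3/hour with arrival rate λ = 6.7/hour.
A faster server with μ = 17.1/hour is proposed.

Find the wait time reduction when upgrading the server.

System 1: ρ₁ = 6.7/14.3 = 0.4685, W₁ = 1/(14.3-6.7) = 0.13158
System 2: ρ₂ = 6.7/17.1 = 0.3918, W₂ = 1/(17.1-6.7) = 0.096154
Improvement: (W₁-W₂)/W₁ = (0.13158-0.096154)/0.13158 = 26.92%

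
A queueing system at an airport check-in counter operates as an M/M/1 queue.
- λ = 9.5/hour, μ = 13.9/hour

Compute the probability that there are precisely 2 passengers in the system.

ρ = λ/μ = 9.5/13.9 = 0.6835
P(n) = (1-ρ)ρⁿ
P(2) = (1-0.6835) × 0.6835^2
P(2) = 0.3165 × 0.4672
P(2) = 0.1479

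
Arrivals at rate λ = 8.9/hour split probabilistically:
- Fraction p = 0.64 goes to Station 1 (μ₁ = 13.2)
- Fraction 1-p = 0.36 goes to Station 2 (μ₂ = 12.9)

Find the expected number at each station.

Effective rates: λ₁ = 8.9×0.64 = 5.696, λ₂ = 8.9×0.36 = 3.204
Station 1: ρ₁ = 5.696/13.2 = 0.43152, L₁ = ρ₁/(1-ρ₁) = 0.43152/(1-0.43152) = 0.7591
Station 2: ρ₂ = 3.204/12.9 = 0.24837, L₂ = ρ₂/(1-ρ₂) = 0.24837/(1-0.24837) = 0.3304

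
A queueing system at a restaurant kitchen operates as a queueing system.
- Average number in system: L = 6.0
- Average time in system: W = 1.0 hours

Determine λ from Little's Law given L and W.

Little's Law: L = λW, so λ = L/W
λ = 6.0/1.0 = 6.0000 orders/hour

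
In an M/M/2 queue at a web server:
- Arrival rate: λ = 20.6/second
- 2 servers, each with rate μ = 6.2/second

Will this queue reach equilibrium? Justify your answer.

Stability requires ρ = λ/(cμ) < 1
ρ = 20.6/(2 × 6.2) = 20.6/12.40 = 1.6613
Since 1.6613 ≥ 1, the system is UNSTABLE.
Need c > λ/μ = 20.6/6.2 = 3.32.
Minimum servers needed: c = 4.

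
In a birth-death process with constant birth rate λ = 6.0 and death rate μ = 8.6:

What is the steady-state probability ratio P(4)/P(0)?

For constant rates: P(n)/P(0) = (λ/μ)^n
P(4)/P(0) = (6.0/8.6)^4 = 0.69767^4 = 0.2369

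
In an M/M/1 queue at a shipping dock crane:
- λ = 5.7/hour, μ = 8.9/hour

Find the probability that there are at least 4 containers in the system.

ρ = λ/μ = 5.7/8.9 = 0.6404
P(N ≥ n) = ρⁿ
P(N ≥ 4) = 0.6404^4
P(N ≥ 4) = 0.1682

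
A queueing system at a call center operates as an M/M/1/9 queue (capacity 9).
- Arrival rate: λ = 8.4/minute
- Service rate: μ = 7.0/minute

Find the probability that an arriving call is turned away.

ρ = λ/μ = 8.4/7.0 = 1.2000
P₀ = (1-ρ)/(1-ρ^(K+1)) = (1-1.2000)/(1-1.2000^10) = -0.2000/-5.1917 = 0.03852
P_K = P₀×ρ^K = 0.03852 × 1.2000^9 = 0.03852 × 5.1598 = 0.1988
Blocking probability = 19.88%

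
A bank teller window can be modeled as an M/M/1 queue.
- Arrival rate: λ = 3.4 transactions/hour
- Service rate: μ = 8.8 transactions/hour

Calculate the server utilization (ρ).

Server utilization: ρ = λ/μ
ρ = 3.4/8.8 = 0.3864
The server is busy 38.64% of the time.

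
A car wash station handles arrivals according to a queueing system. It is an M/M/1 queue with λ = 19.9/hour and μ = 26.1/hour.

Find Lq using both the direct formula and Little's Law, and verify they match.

Method 1 (direct): Lq = λ²/(μ(μ-λ)) = 396.01/(26.1 × 6.20) = 2.4472

Method 2 (Little's Law):
W = 1/(μ-λ) = 1/6.20 = 0.16129
Wq = W - 1/μ = 0.16129 - 0.038314 = 0.122976
Lq = λWq = 19.9 × 0.122976 = 2.4472 ✔ (matches Method 1)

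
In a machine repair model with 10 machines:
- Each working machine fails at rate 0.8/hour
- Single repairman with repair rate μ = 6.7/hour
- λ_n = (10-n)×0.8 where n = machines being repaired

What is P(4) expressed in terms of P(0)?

P(4)/P(0) = ∏_{i=0}^{4-1} λ_i/μ_{i+1}
= (10-0)×0.8/6.7 × (10-1)×0.8/6.7 × (10-2)×0.8/6.7 × (10-3)×0.8/6.7
= 1.0245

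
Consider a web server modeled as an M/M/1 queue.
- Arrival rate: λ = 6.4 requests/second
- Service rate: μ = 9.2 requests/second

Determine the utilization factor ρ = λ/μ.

Server utilization: ρ = λ/μ
ρ = 6.4/9.2 = 0.6957
The server is busy 69.57% of the time.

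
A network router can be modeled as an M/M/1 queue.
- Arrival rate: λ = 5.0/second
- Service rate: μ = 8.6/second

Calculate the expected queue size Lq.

ρ = λ/μ = 5.0/8.6 = 0.5814
For M/M/1: Lq = λ²/(μ(μ-λ))
Lq = 25.00/(8.6 × 3.60)
Lq = 0.8075 packets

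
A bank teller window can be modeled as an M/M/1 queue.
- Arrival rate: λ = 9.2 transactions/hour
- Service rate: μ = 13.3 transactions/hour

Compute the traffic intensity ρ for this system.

Server utilization: ρ = λ/μ
ρ = 9.2/13.3 = 0.6917
The server is busy 69.17% of the time.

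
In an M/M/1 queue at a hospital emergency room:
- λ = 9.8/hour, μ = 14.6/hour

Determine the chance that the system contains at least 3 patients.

ρ = λ/μ = 9.8/14.6 = 0.6712
P(N ≥ n) = ρⁿ
P(N ≥ 3) = 0.6712^3
P(N ≥ 3) = 0.3024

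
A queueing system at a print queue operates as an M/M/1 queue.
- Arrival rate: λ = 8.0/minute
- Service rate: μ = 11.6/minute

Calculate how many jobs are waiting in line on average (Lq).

ρ = λ/μ = 8.0/11.6 = 0.6897
For M/M/1: Lq = λ²/(μ(μ-λ))
Lq = 64.00/(11.6 × 3.60)
Lq = 1.5326 jobs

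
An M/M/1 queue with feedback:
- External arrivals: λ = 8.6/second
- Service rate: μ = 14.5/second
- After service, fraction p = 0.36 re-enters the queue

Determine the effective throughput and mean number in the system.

Effective arrival rate: λ_eff = λ/(1-p) = 8.6/(1-0.36) = 8.6/0.64 = 13.4375
ρ = λ_eff/μ = 13.4375/14.5 = 0.9267241
L = ρ/(1-ρ) = 0.9267241/(1-0.9267241) = 12.6471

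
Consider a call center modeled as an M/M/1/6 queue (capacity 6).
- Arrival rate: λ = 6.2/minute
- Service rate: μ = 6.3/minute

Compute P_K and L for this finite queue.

ρ = λ/μ = 6.2/6.3 = 0.98413
P₀ = (1-ρ)/(1-ρ^(K+1)) = (1-0.98413)/(1-0.98413^7) = 0.015870/0.10594 = 0.1498
P_K = P₀×ρ^K = 0.1498 × 0.98413^6 = 0.1498 × 0.9085 = 0.1361
Blocking probability P_6 = 0.1361 (13.61%)
L = ρ[1 - (K+1)ρ^K + Kρ^(K+1)] / [(1-ρ)(1-ρ^(K+1))]
L = 0.98413 × (1 - 7×0.90847886 + 6×0.89406130) / ((1 - 0.98413) × (1 - 0.89406130)) = 2.9360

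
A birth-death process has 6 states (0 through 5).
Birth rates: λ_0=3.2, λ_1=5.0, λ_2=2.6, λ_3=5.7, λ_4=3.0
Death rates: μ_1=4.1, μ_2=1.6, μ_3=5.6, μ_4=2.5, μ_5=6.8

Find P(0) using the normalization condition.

Ratios P(n)/P(0) = (λ₀···λₙ₋₁)/(μ₁···μₙ):
P(1)/P(0) = (3.2)/(4.1) = 0.7805
P(2)/P(0) = (3.2×5.0)/(4.1×1.6) = 2.4390
P(3)/P(0) = (3.2×5.0×2.6)/(4.1×1.6×5.6) = 1.1324
P(4)/P(0) = (3.2×5.0×2.6×5.7)/(4.1×1.6×5.6×2.5) = 2.5819
P(5)/P(0) = (3.2×5.0×2.6×5.7×3.0)/(4.1×1.6×5.6×2.5×6.8) = 1.1391

Normalization: ∑ P(n) = 1
P(0) × (1.0000 + 0.7805 + 2.4390 + 1.1324 + 2.5819 + 1.1391) = 1
P(0) × 9.0729 = 1
P(0) = 1/9.0729 = 0.1102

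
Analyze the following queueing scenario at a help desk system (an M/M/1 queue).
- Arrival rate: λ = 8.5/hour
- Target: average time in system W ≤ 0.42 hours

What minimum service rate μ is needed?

For M/M/1: W = 1/(μ-λ)
Need W ≤ 0.42, so 1/(μ-λ) ≤ 0.42
μ - λ ≥ 1/0.42 = 2.3810
μ ≥ 8.5 + 2.3810 = 10.8810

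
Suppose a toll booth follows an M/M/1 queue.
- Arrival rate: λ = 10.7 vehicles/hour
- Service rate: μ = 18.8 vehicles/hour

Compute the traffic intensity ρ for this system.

Server utilization: ρ = λ/μ
ρ = 10.7/18.8 = 0.5691
The server is busy 56.91% of the time.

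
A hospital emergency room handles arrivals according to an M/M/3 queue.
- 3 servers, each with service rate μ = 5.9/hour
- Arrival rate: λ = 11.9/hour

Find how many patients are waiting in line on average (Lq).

Traffic intensity: ρ = λ/(cμ) = 11.9/(3×5.9) = 0.6723
Since ρ = 0.6723 < 1, system is stable.
Offered load a = λ/μ = cρ = 11.9/5.9 = 2.0169
P₀ = [ Σₙ₌₀^2 aⁿ/n! + a^3/(3!(1-ρ)) ]⁻¹
Σ = a^0/0! + a^1/1! + a^2/2! = 1.00000 + 2.01695 + 2.03404 = 5.0510
a^3/(3!(1-ρ)) = 8.2051/(6 × 0.32768) = 4.1733
P₀ = 1/(5.0510 + 4.1733) = 0.1084
Lq = P₀·a^3·ρ / (3!(1-ρ)²) = 0.1084095 × 8.205118 × 0.6723164 / (6 × 0.1073766) = 0.9283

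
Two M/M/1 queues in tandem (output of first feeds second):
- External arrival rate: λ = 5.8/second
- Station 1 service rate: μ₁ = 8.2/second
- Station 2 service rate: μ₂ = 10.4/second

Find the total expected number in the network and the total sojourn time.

By Jackson's theorem, each station behaves as independent M/M/1.
Station 1: ρ₁ = 5.8/8.2 = 0.7073, L₁ = ρ₁/(1-ρ₁) = λ/(μ₁-λ) = 5.8/2.40 = 2.41667
Station 2: ρ₂ = 5.8/10.4 = 0.5577, L₂ = ρ₂/(1-ρ₂) = λ/(μ₂-λ) = 5.8/4.60 = 1.26087
Total: L = L₁ + L₂ = 2.41667 + 1.26087 = 3.6775
W = L/λ = 3.6775/5.8 = 0.6341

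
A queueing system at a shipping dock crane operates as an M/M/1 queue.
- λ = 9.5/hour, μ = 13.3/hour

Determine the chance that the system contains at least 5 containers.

ρ = λ/μ = 9.5/13.3 = 0.71429
P(N ≥ n) = ρⁿ
P(N ≥ 5) = 0.71429^5
P(N ≥ 5) = 0.1859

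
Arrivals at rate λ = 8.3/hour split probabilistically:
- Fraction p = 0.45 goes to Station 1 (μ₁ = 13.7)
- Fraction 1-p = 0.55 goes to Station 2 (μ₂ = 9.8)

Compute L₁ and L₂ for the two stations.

Effective rates: λ₁ = 8.3×0.45 = 3.735, λ₂ = 8.3×0.55 = 4.565
Station 1: ρ₁ = 3.735/13.7 = 0.2726, L₁ = ρ₁/(1-ρ₁) = 0.2726/(1-0.2726) = 0.3748
Station 2: ρ₂ = 4.565/9.8 = 0.4658, L₂ = ρ₂/(1-ρ₂) = 0.4658/(1-0.4658) = 0.8720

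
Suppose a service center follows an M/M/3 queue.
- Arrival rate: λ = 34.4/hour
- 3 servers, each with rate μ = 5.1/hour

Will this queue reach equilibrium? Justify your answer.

Stability requires ρ = λ/(cμ) < 1
ρ = 34.4/(3 × 5.1) = 34.4/15.30 = 2.2484
Since 2.2484 ≥ 1, the system is UNSTABLE.
Need c > λ/μ = 34.4/5.1 = 6.75.
Minimum servers needed: c = 7.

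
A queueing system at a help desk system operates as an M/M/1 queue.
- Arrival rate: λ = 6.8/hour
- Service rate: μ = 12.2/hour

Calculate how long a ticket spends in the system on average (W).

First, compute utilization: ρ = λ/μ = 6.8/12.2 = 0.5574
For M/M/1: W = 1/(μ-λ)
W = 1/(12.2-6.8) = 1/5.40
W = 0.1852 hours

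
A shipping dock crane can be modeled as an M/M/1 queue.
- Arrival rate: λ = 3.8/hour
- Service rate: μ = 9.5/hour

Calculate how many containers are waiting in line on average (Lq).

ρ = λ/μ = 3.8/9.5 = 0.4000
For M/M/1: Lq = λ²/(μ(μ-λ))
Lq = 14.44/(9.5 × 5.70)
Lq = 0.2667 containers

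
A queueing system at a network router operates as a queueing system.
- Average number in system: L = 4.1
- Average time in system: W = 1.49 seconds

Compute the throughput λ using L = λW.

Little's Law: L = λW, so λ = L/W
λ = 4.1/1.49 = 2.7517 packets/second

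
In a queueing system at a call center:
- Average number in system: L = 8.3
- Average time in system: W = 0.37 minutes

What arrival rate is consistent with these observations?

Little's Law: L = λW, so λ = L/W
λ = 8.3/0.37 = 22.4324 calls/minute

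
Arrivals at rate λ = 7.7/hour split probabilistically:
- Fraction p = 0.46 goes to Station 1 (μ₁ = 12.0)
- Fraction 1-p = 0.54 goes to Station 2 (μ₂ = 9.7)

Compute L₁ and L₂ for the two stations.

Effective rates: λ₁ = 7.7×0.46 = 3.542, λ₂ = 7.7×0.54 = 4.158
Station 1: ρ₁ = 3.542/12.0 = 0.2952, L₁ = ρ₁/(1-ρ₁) = 0.2952/(1-0.2952) = 0.4188
Station 2: ρ₂ = 4.158/9.7 = 0.42866, L₂ = ρ₂/(1-ρ₂) = 0.42866/(1-0.42866) = 0.7503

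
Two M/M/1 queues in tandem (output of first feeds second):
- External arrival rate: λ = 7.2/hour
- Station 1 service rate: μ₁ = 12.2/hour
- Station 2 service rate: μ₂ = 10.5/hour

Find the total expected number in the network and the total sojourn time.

By Jackson's theorem, each station behaves as independent M/M/1.
Station 1: ρ₁ = 7.2/12.2 = 0.5902, L₁ = ρ₁/(1-ρ₁) = λ/(μ₁-λ) = 7.2/5.00 = 1.4400
Station 2: ρ₂ = 7.2/10.5 = 0.6857, L₂ = ρ₂/(1-ρ₂) = λ/(μ₂-λ) = 7.2/3.30 = 2.1818
Total: L = L₁ + L₂ = 1.4400 + 2.1818 = 3.6218
W = L/λ = 3.6218/7.2 = 0.5030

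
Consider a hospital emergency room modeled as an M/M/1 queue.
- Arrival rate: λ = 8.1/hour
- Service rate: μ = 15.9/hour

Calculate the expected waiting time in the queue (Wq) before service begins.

First, compute utilization: ρ = λ/μ = 8.1/15.9 = 0.5094
For M/M/1: Wq = λ/(μ(μ-λ))
Wq = 8.1/(15.9 × (15.9-8.1))
Wq = 8.1/(15.9 × 7.80)
Wq = 0.06531 hours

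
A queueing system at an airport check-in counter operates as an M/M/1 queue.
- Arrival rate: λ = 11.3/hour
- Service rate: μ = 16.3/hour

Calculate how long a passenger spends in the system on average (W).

First, compute utilization: ρ = λ/μ = 11.3/16.3 = 0.6933
For M/M/1: W = 1/(μ-λ)
W = 1/(16.3-11.3) = 1/5.00
W = 0.2000 hours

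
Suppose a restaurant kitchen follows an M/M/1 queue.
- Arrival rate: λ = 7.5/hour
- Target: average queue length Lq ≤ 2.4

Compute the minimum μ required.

For M/M/1: Lq = λ²/(μ(μ-λ))
Need Lq ≤ 2.4, i.e. μ(μ-λ) ≥ λ²/2.4
μ² - 7.5μ - 56.25/2.4 ≥ 0  →  μ² - 7.5μ - 23.4375 ≥ 0
Quadratic formula (positive root): μ = [λ + √(λ² + 4×23.4375)]/2
Discriminant: 56.25 + 4×23.4375 = 150.0000, √150.0000 = 12.2474
μ ≥ (7.5 + 12.2474)/2 = 9.8737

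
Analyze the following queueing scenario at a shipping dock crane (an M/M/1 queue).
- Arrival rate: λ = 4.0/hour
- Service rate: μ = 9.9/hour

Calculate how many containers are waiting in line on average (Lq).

ρ = λ/μ = 4.0/9.9 = 0.4040
For M/M/1: Lq = λ²/(μ(μ-λ))
Lq = 16.00/(9.9 × 5.90)
Lq = 0.2739 containers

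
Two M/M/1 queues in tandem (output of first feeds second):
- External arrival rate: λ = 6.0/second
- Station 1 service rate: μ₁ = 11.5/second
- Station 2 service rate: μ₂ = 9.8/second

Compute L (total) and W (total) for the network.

By Jackson's theorem, each station behaves as independent M/M/1.
Station 1: ρ₁ = 6.0/11.5 = 0.5217, L₁ = ρ₁/(1-ρ₁) = λ/(μ₁-λ) = 6.0/5.50 = 1.09091
Station 2: ρ₂ = 6.0/9.8 = 0.6122, L₂ = ρ₂/(1-ρ₂) = λ/(μ₂-λ) = 6.0/3.80 = 1.57895
Total: L = L₁ + L₂ = 1.09091 + 1.57895 = 2.6699
W = L/λ = 2.6699/6.0 = 0.4450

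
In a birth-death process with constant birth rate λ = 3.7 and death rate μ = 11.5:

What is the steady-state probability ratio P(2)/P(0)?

For constant rates: P(n)/P(0) = (λ/μ)^n
P(2)/P(0) = (3.7/11.5)^2 = 0.3217^2 = 0.1035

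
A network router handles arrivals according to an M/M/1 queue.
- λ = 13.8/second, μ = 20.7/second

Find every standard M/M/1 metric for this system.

Step 1: ρ = λ/μ = 13.8/20.7 = 0.6667
Step 2: L = λ/(μ-λ) = 13.8/6.90 = 2.0000
Step 3: Lq = λ²/(μ(μ-λ)) = 190.44/(20.7×6.90) = 1.3333
Step 4: W = 1/(μ-λ) = 1/6.90 = 0.14493
Step 5: Wq = λ/(μ(μ-λ)) = 13.8/(20.7×6.90) = 0.09662
Step 6: P(0) = 1-ρ = 0.3333
Verify: L = λW = 13.8×0.14493 = 2.0000 ✔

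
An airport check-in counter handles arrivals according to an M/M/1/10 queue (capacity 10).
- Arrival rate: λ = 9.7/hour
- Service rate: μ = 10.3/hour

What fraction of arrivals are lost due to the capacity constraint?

ρ = λ/μ = 9.7/10.3 = 0.94175
P₀ = (1-ρ)/(1-ρ^(K+1)) = (1-0.94175)/(1-0.94175^11) = 0.058250/0.48324 = 0.1205
P_K = P₀×ρ^K = 0.12054 × 0.94175^10 = 0.12054 × 0.54873 = 0.06614
Blocking probability = 6.61%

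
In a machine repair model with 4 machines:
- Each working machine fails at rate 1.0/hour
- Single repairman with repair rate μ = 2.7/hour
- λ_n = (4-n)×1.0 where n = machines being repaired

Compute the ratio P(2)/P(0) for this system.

P(2)/P(0) = ∏_{i=0}^{2-1} λ_i/μ_{i+1}
= (4-0)×1.0/2.7 × (4-1)×1.0/2.7
= 1.6461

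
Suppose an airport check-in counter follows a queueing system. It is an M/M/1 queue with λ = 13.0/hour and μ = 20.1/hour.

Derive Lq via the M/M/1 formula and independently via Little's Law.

Method 1 (direct): Lq = λ²/(μ(μ-λ)) = 169.00/(20.1 × 7.10) = 1.1842

Method 2 (Little's Law):
W = 1/(μ-λ) = 1/7.10 = 0.140845
Wq = W - 1/μ = 0.140845 - 0.0497512 = 0.09109
Lq = λWq = 13.0 × 0.09109 = 1.1842 ✔ (matches Method 1)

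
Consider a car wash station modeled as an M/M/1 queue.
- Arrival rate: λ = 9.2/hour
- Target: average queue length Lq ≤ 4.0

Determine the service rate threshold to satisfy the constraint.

For M/M/1: Lq = λ²/(μ(μ-λ))
Need Lq ≤ 4.0, i.e. μ(μ-λ) ≥ λ²/4.0
μ² - 9.2μ - 84.64/4.0 ≥ 0  →  μ² - 9.2μ - 21.1600 ≥ 0
Quadratic formula (positive root): μ = [λ + √(λ² + 4×21.1600)]/2
Discriminant: 84.64 + 4×21.1600 = 169.2800, √169.2800 = 13.0108
μ ≥ (9.2 + 13.0108)/2 = 11.1054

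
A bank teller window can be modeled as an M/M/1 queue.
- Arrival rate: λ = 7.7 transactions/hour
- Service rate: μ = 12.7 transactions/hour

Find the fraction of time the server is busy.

Server utilization: ρ = λ/μ
ρ = 7.7/12.7 = 0.6063
The server is busy 60.63% of the time.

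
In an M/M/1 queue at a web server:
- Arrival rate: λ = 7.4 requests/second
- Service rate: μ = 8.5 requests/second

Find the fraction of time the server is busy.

Server utilization: ρ = λ/μ
ρ = 7.4/8.5 = 0.8706
The server is busy 87.06% of the time.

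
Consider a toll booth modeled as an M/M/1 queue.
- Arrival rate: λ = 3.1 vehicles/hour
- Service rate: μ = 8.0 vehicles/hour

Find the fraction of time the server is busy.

Server utilization: ρ = λ/μ
ρ = 3.1/8.0 = 0.3875
The server is busy 38.75% of the time.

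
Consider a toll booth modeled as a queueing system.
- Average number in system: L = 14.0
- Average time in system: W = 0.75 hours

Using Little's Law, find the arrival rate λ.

Little's Law: L = λW, so λ = L/W
λ = 14.0/0.75 = 18.6667 vehicles/hour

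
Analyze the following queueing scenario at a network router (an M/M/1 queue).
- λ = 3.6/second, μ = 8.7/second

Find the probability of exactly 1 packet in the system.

ρ = λ/μ = 3.6/8.7 = 0.4138
P(n) = (1-ρ)ρⁿ
P(1) = (1-0.4138) × 0.4138^1
P(1) = 0.5862 × 0.4138
P(1) = 0.2426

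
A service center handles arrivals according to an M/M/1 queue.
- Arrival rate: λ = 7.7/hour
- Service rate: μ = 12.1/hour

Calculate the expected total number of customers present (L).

ρ = λ/μ = 7.7/12.1 = 0.6364
For M/M/1: L = λ/(μ-λ)
L = 7.7/(12.1-7.7) = 7.7/4.40
L = 1.7500 customers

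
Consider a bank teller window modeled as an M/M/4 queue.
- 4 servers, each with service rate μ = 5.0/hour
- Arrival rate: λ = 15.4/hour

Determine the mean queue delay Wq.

Traffic intensity: ρ = λ/(cμ) = 15.4/(4×5.0) = 0.7700
Since ρ = 0.7700 < 1, system is stable.
Offered load a = λ/μ = cρ = 15.4/5.0 = 3.0800
P₀ = [ Σₙ₌₀^3 aⁿ/n! + a^4/(4!(1-ρ)) ]⁻¹
Σ = a^0/0! + a^1/1! + a^2/2! + a^3/3! = 1.0000 + 3.0800 + 4.7432 + 4.8697 = 13.6929
a^4/(4!(1-ρ)) = 89.9918/(24 × 0.2300) = 16.3029
P₀ = 1/(13.6929 + 16.3029) = 0.03334
Lq = P₀·a^4·ρ / (4!(1-ρ)²) = 0.033338 × 89.9918 × 0.77000 / (24 × 0.052900) = 1.8196
Wq = Lq/λ = 1.8196/15.4 = 0.1182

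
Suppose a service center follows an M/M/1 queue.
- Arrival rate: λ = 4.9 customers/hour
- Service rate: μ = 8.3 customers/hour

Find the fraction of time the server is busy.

Server utilization: ρ = λ/μ
ρ = 4.9/8.3 = 0.5904
The server is busy 59.04% of the time.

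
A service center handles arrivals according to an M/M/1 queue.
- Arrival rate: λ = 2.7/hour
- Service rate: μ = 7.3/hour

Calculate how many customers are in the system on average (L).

ρ = λ/μ = 2.7/7.3 = 0.3699
For M/M/1: L = λ/(μ-λ)
L = 2.7/(7.3-2.7) = 2.7/4.60
L = 0.5870 customers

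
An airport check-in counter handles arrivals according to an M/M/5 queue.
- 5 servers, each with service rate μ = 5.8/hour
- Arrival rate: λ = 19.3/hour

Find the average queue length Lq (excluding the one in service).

Traffic intensity: ρ = λ/(cμ) = 19.3/(5×5.8) = 0.6655
Since ρ = 0.6655 < 1, system is stable.
Offered load a = λ/μ = cρ = 19.3/5.8 = 3.3276
P₀ = [ Σₙ₌₀^4 aⁿ/n! + a^5/(5!(1-ρ)) ]⁻¹
Σ = a^0/0! + a^1/1! + a^2/2! + a^3/3! + a^4/4! = 1.0000 + 3.3276 + 5.5364 + 6.1410 + 5.1086 = 21.1136
a^5/(5!(1-ρ)) = 407.9872/(120 × 0.334483) = 10.1646
P₀ = 1/(21.1136 + 10.1646) = 0.03197
Lq = P₀·a^5·ρ / (5!(1-ρ)²) = 0.031971 × 407.9872 × 0.66552 / (120 × 0.11188) = 0.6466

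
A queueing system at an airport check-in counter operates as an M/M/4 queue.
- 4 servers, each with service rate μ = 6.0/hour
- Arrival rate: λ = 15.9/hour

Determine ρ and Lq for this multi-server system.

Traffic intensity: ρ = λ/(cμ) = 15.9/(4×6.0) = 0.6625
Since ρ = 0.6625 < 1, system is stable.
Offered load a = λ/μ = cρ = 15.9/6.0 = 2.6500
P₀ = [ Σₙ₌₀^3 aⁿ/n! + a^4/(4!(1-ρ)) ]⁻¹
Σ = a^0/0! + a^1/1! + a^2/2! + a^3/3! = 1.00000 + 2.65000 + 3.51125 + 3.10160 = 10.2629
a^4/(4!(1-ρ)) = 49.3155/(24 × 0.3375) = 6.0883
P₀ = 1/(10.2629 + 6.0883) = 0.06116
Lq = P₀·a^4·ρ / (4!(1-ρ)²) = 0.061158 × 49.3155 × 0.66250 / (24 × 0.11391) = 0.7309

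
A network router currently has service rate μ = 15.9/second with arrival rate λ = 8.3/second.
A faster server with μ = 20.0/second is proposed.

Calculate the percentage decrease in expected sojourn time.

System 1: ρ₁ = 8.3/15.9 = 0.5220, W₁ = 1/(15.9-8.3) = 0.13158
System 2: ρ₂ = 8.3/20.0 = 0.4150, W₂ = 1/(20.0-8.3) = 0.085470
Improvement: (W₁-W₂)/W₁ = (0.13158-0.085470)/0.13158 = 35.04%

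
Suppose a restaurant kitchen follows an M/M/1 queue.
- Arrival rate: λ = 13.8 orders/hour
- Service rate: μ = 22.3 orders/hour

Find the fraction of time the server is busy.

Server utilization: ρ = λ/μ
ρ = 13.8/22.3 = 0.6188
The server is busy 61.88% of the time.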